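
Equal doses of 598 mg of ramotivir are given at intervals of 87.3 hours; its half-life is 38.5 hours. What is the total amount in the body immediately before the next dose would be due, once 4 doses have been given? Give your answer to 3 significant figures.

156 mg

The 4 doses were given 349.2, 261.9, 174.6, 87.3 hours ago.
Total = 598·(1/2)^(349.2/38.5) + 598·(1/2)^(261.9/38.5) + 598·(1/2)^(174.6/38.5) + 598·(1/2)^(87.3/38.5)
      = 1.1126 + 5.3569 + 25.794 + 124.2 ≈ 156.46 mg.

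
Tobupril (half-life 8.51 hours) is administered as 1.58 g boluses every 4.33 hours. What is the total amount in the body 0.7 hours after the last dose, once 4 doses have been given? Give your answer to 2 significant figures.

3.8 g

The 4 doses were given 13.69, 9.36, 5.03, 0.7 hours ago.
Total = 1.58·(1/2)^(13.69/8.51) + 1.58·(1/2)^(9.36/8.51) + 1.58·(1/2)^(5.03/8.51) + 1.58·(1/2)^(0.7/8.51)
      = 0.51807 + 0.73716 + 1.0489 + 1.4924 ≈ 3.7965 g.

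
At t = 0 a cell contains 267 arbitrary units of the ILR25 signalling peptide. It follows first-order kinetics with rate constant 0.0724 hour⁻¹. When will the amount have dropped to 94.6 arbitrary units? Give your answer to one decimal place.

14.3 hours

t½ = ln 2 / k = 0.69315 / 0.0724 ≈ 9.5739 hours.
Fraction remaining = 94.6/267 ≈ 0.35431.
n = log₂(267/94.6) = ln(2.8224)/ln 2 ≈ 1.4969 half-lives.
t = n × t½ = 1.4969 × 9.5739 ≈ 14.331 hours.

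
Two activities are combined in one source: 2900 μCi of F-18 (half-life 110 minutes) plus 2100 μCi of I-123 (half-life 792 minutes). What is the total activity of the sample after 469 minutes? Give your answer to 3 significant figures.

1540 μCi

F-18: 2900 × (1/2)^(469/110) = 2900 × (1/2)^4.2636 ≈ 150.98 μCi.
I-123: 2100 × (1/2)^(469/792) = 2100 × (1/2)^0.59217 ≈ 1393 μCi.
Total = 150.98 + 1393 ≈ 1544 μCi.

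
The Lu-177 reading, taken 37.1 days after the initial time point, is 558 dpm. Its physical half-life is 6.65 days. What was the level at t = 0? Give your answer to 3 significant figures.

Number of half-lives elapsed: n = 37.1/6.65 ≈ 5.5789.
A₀ = A × 2^n = 558 × 2^5.5789 = 558 × 47.8 ≈ 26673 dpm.

26700 dpm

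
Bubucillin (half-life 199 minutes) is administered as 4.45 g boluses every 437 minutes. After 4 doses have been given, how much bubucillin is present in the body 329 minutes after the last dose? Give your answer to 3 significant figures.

1.81 g

The 4 doses were given 1640, 1203, 766, 329 minutes ago.
Total = 4.45·(1/2)^(1640/199) + 4.45·(1/2)^(1203/199) + 4.45·(1/2)^(766/199) + 4.45·(1/2)^(329/199)
      = 0.014707 + 0.067385 + 0.30876 + 1.4147 ≈ 1.8056 g.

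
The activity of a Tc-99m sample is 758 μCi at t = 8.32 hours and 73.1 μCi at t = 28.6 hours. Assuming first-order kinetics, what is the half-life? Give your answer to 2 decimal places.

Over Δt = 28.6 − 8.32 = 20.28 hours, the level fell by a factor of 758/73.1 ≈ 10.369.
n = log₂(10.369) ≈ 3.3743 half-lives, so t½ = 20.28/3.3743 ≈ 6.0102 hours.

6.01 hours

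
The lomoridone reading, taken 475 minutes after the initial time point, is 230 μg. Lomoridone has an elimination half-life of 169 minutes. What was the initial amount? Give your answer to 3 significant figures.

1610 μg

Number of half-lives elapsed: n = 475/169 ≈ 2.8107.
A₀ = A × 2^n = 230 × 2^2.8107 = 230 × 7.016 ≈ 1613.7 μg.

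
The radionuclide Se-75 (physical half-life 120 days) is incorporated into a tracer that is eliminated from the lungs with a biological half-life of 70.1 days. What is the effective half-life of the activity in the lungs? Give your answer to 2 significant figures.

44 days

1/t_eff = 1/t_phys + 1/t_biol = 1/120 + 1/70.1 = 0.022599 per day.
t_eff = 120 × 70.1 / (120 + 70.1) ≈ 44.25 days.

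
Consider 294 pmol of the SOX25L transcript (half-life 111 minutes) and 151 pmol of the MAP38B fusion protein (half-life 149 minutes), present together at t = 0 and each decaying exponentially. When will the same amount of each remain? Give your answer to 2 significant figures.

Set 294·(1/2)^(t/111) = 151·(1/2)^(t/149).
Taking log₂: log₂(294/151) = t·(1/111 − 1/149).
log₂(1.947) = 0.96127; 1/111 − 1/149 = 0.0022976.
t = 0.96127 / 0.0022976 ≈ 418.38 minutes.

420 minutes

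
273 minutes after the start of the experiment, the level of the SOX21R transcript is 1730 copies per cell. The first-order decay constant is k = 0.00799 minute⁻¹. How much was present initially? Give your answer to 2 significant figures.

15000 copies per cell

t½ = ln 2 / k = 0.69315 / 0.00799 ≈ 86.752 minutes.
Number of half-lives elapsed: n = 273/86.752 ≈ 3.1469.
A₀ = A × 2^n = 1730 × 2^3.1469 = 1730 × 8.8575 ≈ 15324 copies per cell.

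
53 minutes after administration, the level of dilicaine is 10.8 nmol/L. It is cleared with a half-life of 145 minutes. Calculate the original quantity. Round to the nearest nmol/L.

Number of half-lives elapsed: n = 53/145 ≈ 0.36552.
A₀ = A × 2^n = 10.8 × 2^0.36552 = 10.8 × 1.2883 ≈ 13.914 nmol/L.

14 nmol/L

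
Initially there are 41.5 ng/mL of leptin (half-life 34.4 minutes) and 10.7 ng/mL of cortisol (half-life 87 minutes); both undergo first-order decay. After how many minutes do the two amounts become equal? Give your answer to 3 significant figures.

Set 41.5·(1/2)^(t/34.4) = 10.7·(1/2)^(t/87).
Taking log₂: log₂(41.5/10.7) = t·(1/34.4 − 1/87).
log₂(3.8785) = 1.9555; 1/34.4 − 1/87 = 0.017576.
t = 1.9555 / 0.017576 ≈ 111.26 minutes.

111 minutes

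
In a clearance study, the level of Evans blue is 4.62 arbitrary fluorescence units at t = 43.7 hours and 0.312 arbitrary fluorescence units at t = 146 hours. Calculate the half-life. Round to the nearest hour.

Over Δt = 146 − 43.7 = 102.3 hours, the level fell by a factor of 4.62/0.312 ≈ 14.808.
n = log₂(14.808) ≈ 3.8883 half-lives, so t½ = 102.3/3.8883 ≈ 26.31 hours.

26 hours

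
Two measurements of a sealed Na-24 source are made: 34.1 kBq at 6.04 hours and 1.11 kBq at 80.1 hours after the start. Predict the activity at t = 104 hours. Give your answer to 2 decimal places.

Over Δt = 80.1 − 6.04 = 74.06 hours, the level fell by a factor of 34.1/1.11 ≈ 30.721.
n = log₂(30.721) ≈ 4.9411 half-lives, so t½ = 74.06/4.9411 ≈ 14.988 hours.
From t = 80.1 to t = 104: 1.11 × (1/2)^((104−80.1)/14.988) ≈ 0.36755 kBq.

0.37 kBq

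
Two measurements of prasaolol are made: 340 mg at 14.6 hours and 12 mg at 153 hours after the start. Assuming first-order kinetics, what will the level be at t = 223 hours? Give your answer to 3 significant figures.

Over Δt = 153 − 14.6 = 138.4 hours, the level fell by a factor of 340/12 ≈ 28.333.
n = log₂(28.333) ≈ 4.8244 half-lives, so t½ = 138.4/4.8244 ≈ 28.687 hours.
From t = 153 to t = 223: 12 × (1/2)^((223−153)/28.687) ≈ 2.2112 mg.

2.21 mg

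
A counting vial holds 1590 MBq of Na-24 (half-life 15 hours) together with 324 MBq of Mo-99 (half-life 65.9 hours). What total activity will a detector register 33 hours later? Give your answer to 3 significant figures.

Na-24: 1590 × (1/2)^(33/15) = 1590 × (1/2)^2.2 ≈ 346.04 MBq.
Mo-99: 324 × (1/2)^(33/65.9) = 324 × (1/2)^0.50076 ≈ 228.98 MBq.
Total = 346.04 + 228.98 ≈ 575.03 MBq.

575 MBq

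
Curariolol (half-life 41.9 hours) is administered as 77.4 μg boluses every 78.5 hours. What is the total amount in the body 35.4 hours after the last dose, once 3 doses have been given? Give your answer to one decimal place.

The 3 doses were given 192.4, 113.9, 35.4 hours ago.
Total = 77.4·(1/2)^(192.4/41.9) + 77.4·(1/2)^(113.9/41.9) + 77.4·(1/2)^(35.4/41.9)
      = 3.2096 + 11.761 + 43.093 ≈ 58.063 μg.

58.1 μg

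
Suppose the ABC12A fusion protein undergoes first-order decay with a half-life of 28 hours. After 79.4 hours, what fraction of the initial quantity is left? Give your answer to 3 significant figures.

n = 79.4/28 ≈ 2.8357 half-lives.
Fraction remaining = (1/2)^2.8357 ≈ 0.14008.

0.140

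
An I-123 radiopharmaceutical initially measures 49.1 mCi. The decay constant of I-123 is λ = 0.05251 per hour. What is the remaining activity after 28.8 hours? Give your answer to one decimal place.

t½ = ln 2 / λ = 0.69315 / 0.05251 ≈ 13.2 hours.
Number of half-lives: n = 28.8/13.2 ≈ 2.1818.
Remaining = 49.1 × (1/2)^2.1818 = 49.1 × 0.22041 ≈ 10.822 mCi.

10.8 mCi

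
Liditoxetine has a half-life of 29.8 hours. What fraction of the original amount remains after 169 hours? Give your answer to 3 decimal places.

n = 169/29.8 ≈ 5.6711 half-lives.
Fraction remaining = (1/2)^5.6711 ≈ 0.019625.

0.020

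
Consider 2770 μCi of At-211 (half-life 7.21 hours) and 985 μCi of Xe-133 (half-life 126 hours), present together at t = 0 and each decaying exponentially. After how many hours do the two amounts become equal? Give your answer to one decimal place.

Set 2770·(1/2)^(t/7.21) = 985·(1/2)^(t/126).
Taking log₂: log₂(2770/985) = t·(1/7.21 − 1/126).
log₂(2.8122) = 1.4917; 1/7.21 − 1/126 = 0.13076.
t = 1.4917 / 0.13076 ≈ 11.408 hours.

11.4 hours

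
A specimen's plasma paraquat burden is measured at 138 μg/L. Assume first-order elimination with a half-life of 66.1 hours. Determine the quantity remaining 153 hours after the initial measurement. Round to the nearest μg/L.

28 μg/L

Number of half-lives: n = 153/66.1 ≈ 2.3147.
Remaining = 138 × (1/2)^2.3147 = 138 × 0.20101 ≈ 27.739 μg/L.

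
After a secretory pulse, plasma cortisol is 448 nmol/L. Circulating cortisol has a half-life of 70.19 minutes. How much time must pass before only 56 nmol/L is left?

56/448 = 1/8, so 3 half-lives have elapsed.
t = 3 × 70.19 = 210.57 minutes.

210.57 minutes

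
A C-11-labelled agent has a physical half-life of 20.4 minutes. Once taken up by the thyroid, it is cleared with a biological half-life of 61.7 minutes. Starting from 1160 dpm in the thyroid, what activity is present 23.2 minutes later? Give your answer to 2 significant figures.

410 dpm

1/t_eff = 1/t_phys + 1/t_biol = 1/20.4 + 1/61.7 = 0.065227 per minute.
t_eff = 20.4 × 61.7 / (20.4 + 61.7) ≈ 15.331 minutes.
Remaining = 1160 × (1/2)^(23.2/15.331) = 1160 × (1/2)^1.5133 ≈ 406.37 dpm.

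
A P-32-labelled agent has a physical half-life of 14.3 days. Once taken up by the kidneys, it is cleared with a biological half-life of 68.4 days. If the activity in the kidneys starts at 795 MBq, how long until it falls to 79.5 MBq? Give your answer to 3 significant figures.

39.3 days

1/t_eff = 1/t_phys + 1/t_biol = 1/14.3 + 1/68.4 = 0.08455 per day.
t_eff = 14.3 × 68.4 / (14.3 + 68.4) ≈ 11.827 days.
n = log₂(795/79.5) ≈ 3.3219; t = 3.3219 × 11.827 ≈ 39.29 days.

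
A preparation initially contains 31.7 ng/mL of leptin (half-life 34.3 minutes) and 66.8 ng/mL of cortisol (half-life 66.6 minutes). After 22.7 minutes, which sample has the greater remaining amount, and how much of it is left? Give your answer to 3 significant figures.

leptin: 31.7 × (1/2)^0.66181 ≈ 20.037 ng/mL.
cortisol: 66.8 × (1/2)^0.34084 ≈ 52.744 ng/mL.
Cortisol has more remaining, at ≈ 52.744 ng/mL.

cortisol, 52.7 ng/mL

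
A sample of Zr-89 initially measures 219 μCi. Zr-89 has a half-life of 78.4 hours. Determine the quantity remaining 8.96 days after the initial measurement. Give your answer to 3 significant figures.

32.7 μCi

Convert the elapsed time: 8.96 days = 215.04 hours.
Number of half-lives: n = 215.04/78.4 ≈ 2.7429.
Remaining = 219 × (1/2)^2.7429 = 219 × 0.14939 ≈ 32.716 μCi.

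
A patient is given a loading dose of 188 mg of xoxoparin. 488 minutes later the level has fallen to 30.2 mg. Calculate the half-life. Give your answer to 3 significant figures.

A/A₀ = 30.2/188 ≈ 0.16064.
n = log₂(6.2252) ≈ 2.6381 half-lives elapsed in 488 minutes.
t½ = 488/2.6381 ≈ 184.98 minutes.

185 minutes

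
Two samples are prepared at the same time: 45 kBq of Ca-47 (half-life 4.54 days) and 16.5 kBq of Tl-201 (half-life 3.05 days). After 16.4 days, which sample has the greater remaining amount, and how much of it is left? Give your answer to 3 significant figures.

Ca-47: 45 × (1/2)^3.6123 ≈ 3.6795 kBq.
Tl-201: 16.5 × (1/2)^5.377 ≈ 0.39704 kBq.
Ca-47 has more remaining, at ≈ 3.6795 kBq.

Ca-47, 3.68 kBq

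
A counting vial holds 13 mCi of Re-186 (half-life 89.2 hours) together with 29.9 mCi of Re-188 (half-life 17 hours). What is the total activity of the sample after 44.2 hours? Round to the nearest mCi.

Re-186: 13 × (1/2)^(44.2/89.2) = 13 × (1/2)^0.49552 ≈ 9.221 mCi.
Re-188: 29.9 × (1/2)^(44.2/17) = 29.9 × (1/2)^2.6 ≈ 4.9317 mCi.
Total = 9.221 + 4.9317 ≈ 14.153 mCi.

14 mCi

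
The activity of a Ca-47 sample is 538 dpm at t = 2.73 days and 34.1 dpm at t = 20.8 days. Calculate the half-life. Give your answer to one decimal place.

4.5 days

Over Δt = 20.8 − 2.73 = 18.07 days, the level fell by a factor of 538/34.1 ≈ 15.777.
n = log₂(15.777) ≈ 3.9798 half-lives, so t½ = 18.07/3.9798 ≈ 4.5405 days.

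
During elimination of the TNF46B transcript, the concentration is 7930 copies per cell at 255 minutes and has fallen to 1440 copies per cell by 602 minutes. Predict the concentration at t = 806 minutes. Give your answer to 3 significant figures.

Over Δt = 602 − 255 = 347 minutes, the level fell by a factor of 7930/1440 ≈ 5.5069.
n = log₂(5.5069) ≈ 2.4613 half-lives, so t½ = 347/2.4613 ≈ 140.99 minutes.
From t = 602 to t = 806: 1440 × (1/2)^((806−602)/140.99) ≈ 528.18 copies per cell.

528 copies per cell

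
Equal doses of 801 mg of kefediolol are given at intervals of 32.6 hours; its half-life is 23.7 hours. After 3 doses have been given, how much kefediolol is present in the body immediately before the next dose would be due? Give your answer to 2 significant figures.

470 mg

The 3 doses were given 97.8, 65.2, 32.6 hours ago.
Total = 801·(1/2)^(97.8/23.7) + 801·(1/2)^(65.2/23.7) + 801·(1/2)^(32.6/23.7)
      = 45.857 + 118.98 + 308.71 ≈ 473.55 mg.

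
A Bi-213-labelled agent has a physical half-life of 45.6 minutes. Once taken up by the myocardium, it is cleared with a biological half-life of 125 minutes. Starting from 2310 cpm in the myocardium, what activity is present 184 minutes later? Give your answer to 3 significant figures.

1/t_eff = 1/t_phys + 1/t_biol = 1/45.6 + 1/125 = 0.02993 per minute.
t_eff = 45.6 × 125 / (45.6 + 125) ≈ 33.411 minutes.
Remaining = 2310 × (1/2)^(184/33.411) = 2310 × (1/2)^5.5071 ≈ 50.794 cpm.

50.8 cpm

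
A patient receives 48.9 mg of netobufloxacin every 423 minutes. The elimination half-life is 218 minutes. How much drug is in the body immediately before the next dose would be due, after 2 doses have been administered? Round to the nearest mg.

16 mg

The 2 doses were given 846, 423 minutes ago.
Total = 48.9·(1/2)^(846/218) + 48.9·(1/2)^(423/218)
      = 3.3196 + 12.741 ≈ 16.061 mg.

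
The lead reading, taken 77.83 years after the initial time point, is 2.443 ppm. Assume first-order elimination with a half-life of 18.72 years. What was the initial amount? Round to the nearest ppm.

Number of half-lives elapsed: n = 77.83/18.72 ≈ 4.1576.
A₀ = A × 2^n = 2.443 × 2^4.1576 = 2.443 × 17.847 ≈ 43.599 ppm.

44 ppm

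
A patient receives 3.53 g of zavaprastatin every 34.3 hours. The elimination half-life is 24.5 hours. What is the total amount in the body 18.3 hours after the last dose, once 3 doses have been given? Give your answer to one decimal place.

The 3 doses were given 86.9, 52.6, 18.3 hours ago.
Total = 3.53·(1/2)^(86.9/24.5) + 3.53·(1/2)^(52.6/24.5) + 3.53·(1/2)^(18.3/24.5)
      = 0.30202 + 0.79704 + 2.1034 ≈ 3.2025 g.

3.2 g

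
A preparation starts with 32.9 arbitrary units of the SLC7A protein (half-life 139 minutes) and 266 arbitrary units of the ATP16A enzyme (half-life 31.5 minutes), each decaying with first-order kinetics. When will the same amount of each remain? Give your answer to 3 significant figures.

123 minutes

Set 32.9·(1/2)^(t/139) = 266·(1/2)^(t/31.5).
Taking log₂: log₂(32.9/266) = t·(1/139 − 1/31.5).
log₂(0.12368) = -3.0153; 1/139 − 1/31.5 = -0.024552.
t = -3.0153 / -0.024552 ≈ 122.81 minutes.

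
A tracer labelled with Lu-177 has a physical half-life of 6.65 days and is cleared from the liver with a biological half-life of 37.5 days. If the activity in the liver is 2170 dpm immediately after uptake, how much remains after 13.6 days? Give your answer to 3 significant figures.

409 dpm

1/t_eff = 1/t_phys + 1/t_biol = 1/6.65 + 1/37.5 = 0.17704 per day.
t_eff = 6.65 × 37.5 / (6.65 + 37.5) ≈ 5.6484 days.
Remaining = 2170 × (1/2)^(13.6/5.6484) = 2170 × (1/2)^2.4078 ≈ 408.93 dpm.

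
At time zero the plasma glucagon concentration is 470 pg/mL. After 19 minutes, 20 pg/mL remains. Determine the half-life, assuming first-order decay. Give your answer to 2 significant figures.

A/A₀ = 20/470 ≈ 0.042553.
n = log₂(23.5) ≈ 4.5546 half-lives elapsed in 19 minutes.
t½ = 19/4.5546 ≈ 4.1716 minutes.

4.2 minutes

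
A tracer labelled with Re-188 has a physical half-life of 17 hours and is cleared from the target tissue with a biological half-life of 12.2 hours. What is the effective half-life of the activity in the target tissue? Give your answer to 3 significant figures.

7.10 hours

1/t_eff = 1/t_phys + 1/t_biol = 1/17 + 1/12.2 = 0.14079 per hour.
t_eff = 17 × 12.2 / (17 + 12.2) ≈ 7.1027 hours.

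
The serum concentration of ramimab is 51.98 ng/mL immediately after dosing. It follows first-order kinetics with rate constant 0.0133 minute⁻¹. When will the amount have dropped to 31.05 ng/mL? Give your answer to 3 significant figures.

38.7 minutes

t½ = ln 2 / λ = 0.69315 / 0.0133 ≈ 52.116 minutes.
Fraction remaining = 31.05/51.98 ≈ 0.59735.
n = log₂(51.98/31.05) = ln(1.6741)/ln 2 ≈ 0.74336 half-lives.
t = n × t½ = 0.74336 × 52.116 ≈ 38.741 minutes.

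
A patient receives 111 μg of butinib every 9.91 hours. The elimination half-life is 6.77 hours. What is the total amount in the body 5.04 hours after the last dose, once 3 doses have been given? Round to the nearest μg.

99 μg

The 3 doses were given 24.86, 14.95, 5.04 hours ago.
Total = 111·(1/2)^(24.86/6.77) + 111·(1/2)^(14.95/6.77) + 111·(1/2)^(5.04/6.77)
      = 8.708 + 24.02 + 66.255 ≈ 98.983 μg.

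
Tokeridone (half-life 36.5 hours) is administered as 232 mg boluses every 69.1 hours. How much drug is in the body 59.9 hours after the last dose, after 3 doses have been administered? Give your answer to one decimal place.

The 3 doses were given 198.1, 129, 59.9 hours ago.
Total = 232·(1/2)^(198.1/36.5) + 232·(1/2)^(129/36.5) + 232·(1/2)^(59.9/36.5)
      = 5.3911 + 20.025 + 74.382 ≈ 99.798 mg.

99.8 mg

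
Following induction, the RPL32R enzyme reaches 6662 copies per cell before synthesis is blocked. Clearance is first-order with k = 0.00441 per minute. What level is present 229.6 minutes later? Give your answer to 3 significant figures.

2420 copies per cell

t½ = ln 2 / k = 0.69315 / 0.00441 ≈ 157.18 minutes.
Number of half-lives: n = 229.6/157.18 ≈ 1.4608.
Remaining = 6662 × (1/2)^1.4608 = 6662 × 0.3633 ≈ 2420.3 copies per cell.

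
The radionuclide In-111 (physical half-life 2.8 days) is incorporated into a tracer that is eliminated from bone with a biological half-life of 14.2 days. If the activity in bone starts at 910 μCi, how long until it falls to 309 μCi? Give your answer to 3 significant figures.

1/t_eff = 1/t_phys + 1/t_biol = 1/2.8 + 1/14.2 = 0.42757 per day.
t_eff = 2.8 × 14.2 / (2.8 + 14.2) ≈ 2.3388 days.
n = log₂(910/309) ≈ 1.5583; t = 1.5583 × 2.3388 ≈ 3.6445 days.

3.64 days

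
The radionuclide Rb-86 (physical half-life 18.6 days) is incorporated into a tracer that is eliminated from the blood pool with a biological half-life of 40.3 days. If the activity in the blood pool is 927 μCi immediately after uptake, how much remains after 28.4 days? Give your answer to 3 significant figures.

1/t_eff = 1/t_phys + 1/t_biol = 1/18.6 + 1/40.3 = 0.078577 per day.
t_eff = 18.6 × 40.3 / (18.6 + 40.3) ≈ 12.726 days.
Remaining = 927 × (1/2)^(28.4/12.726) = 927 × (1/2)^2.2316 ≈ 197.38 μCi.

197 μCi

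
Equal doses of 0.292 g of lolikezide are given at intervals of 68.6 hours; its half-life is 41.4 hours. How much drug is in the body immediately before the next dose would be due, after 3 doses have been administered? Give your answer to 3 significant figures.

The 3 doses were given 205.8, 137.2, 68.6 hours ago.
Total = 0.292·(1/2)^(205.8/41.4) + 0.292·(1/2)^(137.2/41.4) + 0.292·(1/2)^(68.6/41.4)
      = 0.0093102 + 0.029361 + 0.092592 ≈ 0.13126 g.

0.131 g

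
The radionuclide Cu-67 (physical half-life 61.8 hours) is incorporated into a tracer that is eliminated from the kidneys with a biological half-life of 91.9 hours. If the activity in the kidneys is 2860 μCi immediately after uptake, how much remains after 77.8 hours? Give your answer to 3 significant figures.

1/t_eff = 1/t_phys + 1/t_biol = 1/61.8 + 1/91.9 = 0.027063 per hour.
t_eff = 61.8 × 91.9 / (61.8 + 91.9) ≈ 36.951 hours.
Remaining = 2860 × (1/2)^(77.8/36.951) = 2860 × (1/2)^2.1055 ≈ 664.59 μCi.

665 μCi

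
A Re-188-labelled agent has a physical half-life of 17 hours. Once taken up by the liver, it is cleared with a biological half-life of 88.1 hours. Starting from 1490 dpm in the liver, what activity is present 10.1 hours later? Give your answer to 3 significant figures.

912 dpm

1/t_eff = 1/t_phys + 1/t_biol = 1/17 + 1/88.1 = 0.070174 per hour.
t_eff = 17 × 88.1 / (17 + 88.1) ≈ 14.25 hours.
Remaining = 1490 × (1/2)^(10.1/14.25) = 1490 × (1/2)^0.70876 ≈ 911.65 dpm.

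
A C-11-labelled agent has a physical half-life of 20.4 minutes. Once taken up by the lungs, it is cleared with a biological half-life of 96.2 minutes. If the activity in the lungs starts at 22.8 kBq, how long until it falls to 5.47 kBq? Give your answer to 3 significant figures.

1/t_eff = 1/t_phys + 1/t_biol = 1/20.4 + 1/96.2 = 0.059415 per minute.
t_eff = 20.4 × 96.2 / (20.4 + 96.2) ≈ 16.831 minutes.
n = log₂(22.8/5.47) ≈ 2.0594; t = 2.0594 × 16.831 ≈ 34.662 minutes.

34.7 minutes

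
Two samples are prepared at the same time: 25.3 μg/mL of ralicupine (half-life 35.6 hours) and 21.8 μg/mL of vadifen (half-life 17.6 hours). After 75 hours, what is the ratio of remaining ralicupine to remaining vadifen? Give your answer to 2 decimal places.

ralicupine: 25.3 × (1/2)^(75/35.6) = 25.3 × (1/2)^2.1067 ≈ 5.8739 μg/mL.
vadifen: 21.8 × (1/2)^(75/17.6) = 21.8 × (1/2)^4.2614 ≈ 1.1367 μg/mL.
Ratio ≈ 5.8739 / 1.1367 ≈ 5.1674.

5.17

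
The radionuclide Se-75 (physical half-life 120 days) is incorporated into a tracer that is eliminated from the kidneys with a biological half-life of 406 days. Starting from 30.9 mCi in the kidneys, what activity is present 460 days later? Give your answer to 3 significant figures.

0.988 mCi

1/t_eff = 1/t_phys + 1/t_biol = 1/120 + 1/406 = 0.010796 per day.
t_eff = 120 × 406 / (120 + 406) ≈ 92.624 days.
Remaining = 30.9 × (1/2)^(460/92.624) = 30.9 × (1/2)^4.9663 ≈ 0.98842 mCi.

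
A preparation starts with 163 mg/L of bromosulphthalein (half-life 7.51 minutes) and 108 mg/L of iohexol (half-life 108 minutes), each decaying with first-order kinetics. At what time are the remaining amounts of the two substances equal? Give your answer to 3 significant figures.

Set 163·(1/2)^(t/7.51) = 108·(1/2)^(t/108).
Taking log₂: log₂(163/108) = t·(1/7.51 − 1/108).
log₂(1.5093) = 0.59384; 1/7.51 − 1/108 = 0.1239.
t = 0.59384 / 0.1239 ≈ 4.793 minutes.

4.79 minutes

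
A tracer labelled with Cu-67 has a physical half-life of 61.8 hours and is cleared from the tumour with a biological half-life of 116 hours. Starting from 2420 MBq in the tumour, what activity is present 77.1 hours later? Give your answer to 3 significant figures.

1/t_eff = 1/t_phys + 1/t_biol = 1/61.8 + 1/116 = 0.024802 per hour.
t_eff = 61.8 × 116 / (61.8 + 116) ≈ 40.319 hours.
Remaining = 2420 × (1/2)^(77.1/40.319) = 2420 × (1/2)^1.9122 ≈ 642.95 MBq.

643 MBq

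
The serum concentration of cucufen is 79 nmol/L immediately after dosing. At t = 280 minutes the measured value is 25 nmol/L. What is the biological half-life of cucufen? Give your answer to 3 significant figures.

A/A₀ = 25/79 ≈ 0.31646.
n = log₂(3.16) ≈ 1.6599 half-lives elapsed in 280 minutes.
t½ = 280/1.6599 ≈ 168.68 minutes.

169 minutes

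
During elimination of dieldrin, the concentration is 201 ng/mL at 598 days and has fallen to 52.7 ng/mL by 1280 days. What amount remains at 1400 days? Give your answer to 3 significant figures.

41.6 ng/mL

Over Δt = 1280 − 598 = 682 days, the level fell by a factor of 201/52.7 ≈ 3.814.
n = log₂(3.814) ≈ 1.9313 half-lives, so t½ = 682/1.9313 ≈ 353.13 days.
From t = 1280 to t = 1400: 52.7 × (1/2)^((1400−1280)/353.13) ≈ 41.64 ng/mL.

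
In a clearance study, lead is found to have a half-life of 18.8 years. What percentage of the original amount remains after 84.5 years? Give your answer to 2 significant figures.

n = 84.5/18.8 ≈ 4.4947 half-lives.
Fraction remaining = (1/2)^4.4947 ≈ 0.044357, i.e. 4.4357%.

4.4%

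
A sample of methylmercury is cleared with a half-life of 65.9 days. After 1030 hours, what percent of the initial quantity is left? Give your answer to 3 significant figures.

1030 hours = 42.9167 days.
n = 42.9167/65.9 ≈ 0.65124 half-lives.
Fraction remaining = (1/2)^0.65124 ≈ 0.63673, i.e. 63.673%.

63.7%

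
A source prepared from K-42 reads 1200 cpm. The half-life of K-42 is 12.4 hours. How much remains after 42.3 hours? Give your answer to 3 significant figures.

Number of half-lives: n = 42.3/12.4 ≈ 3.4113.
Remaining = 1200 × (1/2)^3.4113 = 1200 × 0.093994 ≈ 112.79 cpm.

113 cpm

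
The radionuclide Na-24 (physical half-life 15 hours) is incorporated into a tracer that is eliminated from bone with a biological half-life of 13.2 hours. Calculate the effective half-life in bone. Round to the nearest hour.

1/t_eff = 1/t_phys + 1/t_biol = 1/15 + 1/13.2 = 0.14242 per hour.
t_eff = 15 × 13.2 / (15 + 13.2) ≈ 7.0213 hours.

7 hours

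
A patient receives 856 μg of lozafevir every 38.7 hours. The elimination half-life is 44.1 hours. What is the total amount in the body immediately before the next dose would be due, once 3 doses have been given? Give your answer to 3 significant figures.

858 μg

The 3 doses were given 116.1, 77.4, 38.7 hours ago.
Total = 856·(1/2)^(116.1/44.1) + 856·(1/2)^(77.4/44.1) + 856·(1/2)^(38.7/44.1)
      = 138.03 + 253.59 + 465.91 ≈ 857.53 μg.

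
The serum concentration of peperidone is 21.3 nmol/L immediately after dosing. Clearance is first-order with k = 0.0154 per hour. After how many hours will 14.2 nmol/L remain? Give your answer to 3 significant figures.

26.3 hours

t½ = ln 2 / k = 0.69315 / 0.0154 ≈ 45.01 hours.
Fraction remaining = 14.2/21.3 ≈ 0.66667.
n = log₂(21.3/14.2) = ln(1.5)/ln 2 ≈ 0.58496 half-lives.
t = n × t½ = 0.58496 × 45.01 ≈ 26.329 hours.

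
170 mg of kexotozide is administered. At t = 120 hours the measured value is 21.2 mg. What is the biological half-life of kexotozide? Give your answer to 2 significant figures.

40 hours

A/A₀ = 21.2/170 ≈ 0.12471.
n = log₂(8.0189) ≈ 3.0034 half-lives elapsed in 120 hours.
t½ = 120/3.0034 ≈ 39.955 hours.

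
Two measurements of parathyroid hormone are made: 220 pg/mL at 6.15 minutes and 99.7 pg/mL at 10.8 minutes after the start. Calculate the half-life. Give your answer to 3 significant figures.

4.07 minutes

Over Δt = 10.8 − 6.15 = 4.65 minutes, the level fell by a factor of 220/99.7 ≈ 2.2066.
n = log₂(2.2066) ≈ 1.1418 half-lives, so t½ = 4.65/1.1418 ≈ 4.0724 minutes.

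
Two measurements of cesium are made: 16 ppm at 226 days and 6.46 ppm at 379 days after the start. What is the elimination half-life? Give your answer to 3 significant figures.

Over Δt = 379 − 226 = 153 days, the level fell by a factor of 16/6.46 ≈ 2.4768.
n = log₂(2.4768) ≈ 1.3085 half-lives, so t½ = 153/1.3085 ≈ 116.93 days.

117 days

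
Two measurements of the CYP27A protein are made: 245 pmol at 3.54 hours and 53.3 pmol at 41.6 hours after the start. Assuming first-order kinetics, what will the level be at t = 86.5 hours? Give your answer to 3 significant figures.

8.82 pmol

Over Δt = 41.6 − 3.54 = 38.06 hours, the level fell by a factor of 245/53.3 ≈ 4.5966.
n = log₂(4.5966) ≈ 2.2006 half-lives, so t½ = 38.06/2.2006 ≈ 17.295 hours.
From t = 41.6 to t = 86.5: 53.3 × (1/2)^((86.5−41.6)/17.295) ≈ 8.8153 pmol.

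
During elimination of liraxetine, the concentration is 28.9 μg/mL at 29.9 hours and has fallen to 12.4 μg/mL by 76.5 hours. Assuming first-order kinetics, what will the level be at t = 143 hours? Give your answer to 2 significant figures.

3.7 μg/mL

Over Δt = 76.5 − 29.9 = 46.6 hours, the level fell by a factor of 28.9/12.4 ≈ 2.3306.
n = log₂(2.3306) ≈ 1.2207 half-lives, so t½ = 46.6/1.2207 ≈ 38.174 hours.
From t = 76.5 to t = 143: 12.4 × (1/2)^((143−76.5)/38.174) ≈ 3.707 μg/mL.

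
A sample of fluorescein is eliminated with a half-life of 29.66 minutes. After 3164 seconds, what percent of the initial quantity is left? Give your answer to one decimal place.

29.2%

3164 seconds = 52.7333 minutes.
n = 52.7333/29.66 ≈ 1.7779 half-lives.
Fraction remaining = (1/2)^1.7779 ≈ 0.2916, i.e. 29.16%.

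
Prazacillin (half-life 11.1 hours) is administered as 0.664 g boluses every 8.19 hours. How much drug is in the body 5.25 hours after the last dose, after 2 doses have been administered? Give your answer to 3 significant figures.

The 2 doses were given 13.44, 5.25 hours ago.
Total = 0.664·(1/2)^(13.44/11.1) + 0.664·(1/2)^(5.25/11.1)
      = 0.28687 + 0.4784 ≈ 0.76526 g.

0.765 g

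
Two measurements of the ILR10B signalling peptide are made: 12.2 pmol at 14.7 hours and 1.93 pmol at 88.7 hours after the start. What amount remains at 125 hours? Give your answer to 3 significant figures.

0.781 pmol

Over Δt = 88.7 − 14.7 = 74 hours, the level fell by a factor of 12.2/1.93 ≈ 6.3212.
n = log₂(6.3212) ≈ 2.6602 half-lives, so t½ = 74/2.6602 ≈ 27.817 hours.
From t = 88.7 to t = 125: 1.93 × (1/2)^((125−88.7)/27.817) ≈ 0.78114 pmol.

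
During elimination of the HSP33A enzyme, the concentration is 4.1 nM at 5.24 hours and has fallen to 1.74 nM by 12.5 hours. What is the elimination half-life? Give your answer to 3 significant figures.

Over Δt = 12.5 − 5.24 = 7.26 hours, the level fell by a factor of 4.1/1.74 ≈ 2.3563.
n = log₂(2.3563) ≈ 1.2365 half-lives, so t½ = 7.26/1.2365 ≈ 5.8712 hours.

5.87 hours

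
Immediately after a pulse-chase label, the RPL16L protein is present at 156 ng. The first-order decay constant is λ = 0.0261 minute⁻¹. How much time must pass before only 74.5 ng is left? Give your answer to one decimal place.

28.3 minutes

t½ = ln 2 / λ = 0.69315 / 0.0261 ≈ 26.557 minutes.
Fraction remaining = 74.5/156 ≈ 0.47756.
n = log₂(156/74.5) = ln(2.094)/ln 2 ≈ 1.0662 half-lives.
t = n × t½ = 1.0662 × 26.557 ≈ 28.316 minutes.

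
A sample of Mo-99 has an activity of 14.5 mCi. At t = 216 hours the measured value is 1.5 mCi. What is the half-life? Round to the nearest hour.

66 hours

A/A₀ = 1.5/14.5 ≈ 0.10345.
n = log₂(9.6667) ≈ 3.273 half-lives elapsed in 216 hours.
t½ = 216/3.273 ≈ 65.994 hours.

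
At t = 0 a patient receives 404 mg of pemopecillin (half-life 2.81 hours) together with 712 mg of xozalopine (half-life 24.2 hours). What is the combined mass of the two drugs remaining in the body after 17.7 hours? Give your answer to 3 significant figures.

434 mg

pemopecillin: 404 × (1/2)^(17.7/2.81) = 404 × (1/2)^6.2989 ≈ 5.1311 mg.
xozalopine: 712 × (1/2)^(17.7/24.2) = 712 × (1/2)^0.7314 ≈ 428.85 mg.
Total = 5.1311 + 428.85 ≈ 433.98 mg.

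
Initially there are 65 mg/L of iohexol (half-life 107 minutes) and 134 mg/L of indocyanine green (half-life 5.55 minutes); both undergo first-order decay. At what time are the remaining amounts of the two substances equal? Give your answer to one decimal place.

6.1 minutes

Set 65·(1/2)^(t/107) = 134·(1/2)^(t/5.55).
Taking log₂: log₂(65/134) = t·(1/107 − 1/5.55).
log₂(0.48507) = -1.0437; 1/107 − 1/5.55 = -0.17083.
t = -1.0437 / -0.17083 ≈ 6.1096 minutes.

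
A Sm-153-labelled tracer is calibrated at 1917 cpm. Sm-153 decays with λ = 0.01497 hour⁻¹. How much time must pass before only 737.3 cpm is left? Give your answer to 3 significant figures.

63.8 hours

t½ = ln 2 / λ = 0.69315 / 0.01497 ≈ 46.302 hours.
Fraction remaining = 737.3/1917 ≈ 0.38461.
n = log₂(1917/737.3) = ln(2.6)/ln 2 ≈ 1.3785 half-lives.
t = n × t½ = 1.3785 × 46.302 ≈ 63.829 hours.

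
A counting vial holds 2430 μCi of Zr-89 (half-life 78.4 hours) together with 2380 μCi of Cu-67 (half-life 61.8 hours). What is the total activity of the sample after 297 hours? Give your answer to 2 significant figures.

Zr-89: 2430 × (1/2)^(297/78.4) = 2430 × (1/2)^3.7883 ≈ 175.88 μCi.
Cu-67: 2380 × (1/2)^(297/61.8) = 2380 × (1/2)^4.8058 ≈ 85.09 μCi.
Total = 175.88 + 85.09 ≈ 260.97 μCi.

260 μCi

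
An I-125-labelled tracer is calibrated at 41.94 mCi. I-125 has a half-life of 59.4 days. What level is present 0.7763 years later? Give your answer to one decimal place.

1.5 mCi

Convert the elapsed time: 0.7763 years = 283.349 days.
Number of half-lives: n = 283.349/59.4 ≈ 4.7702.
Remaining = 41.94 × (1/2)^4.7702 = 41.94 × 0.036646 ≈ 1.5369 mCi.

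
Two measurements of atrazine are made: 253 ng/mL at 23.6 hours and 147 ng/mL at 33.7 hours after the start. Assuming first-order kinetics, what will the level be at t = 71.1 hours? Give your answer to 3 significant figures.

Over Δt = 33.7 − 23.6 = 10.1 hours, the level fell by a factor of 253/147 ≈ 1.7211.
n = log₂(1.7211) ≈ 0.78332 half-lives, so t½ = 10.1/0.78332 ≈ 12.894 hours.
From t = 33.7 to t = 71.1: 147 × (1/2)^((71.1−33.7)/12.894) ≈ 19.685 ng/mL.

19.7 ng/mL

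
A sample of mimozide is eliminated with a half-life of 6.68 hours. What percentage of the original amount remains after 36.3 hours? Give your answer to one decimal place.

n = 36.3/6.68 ≈ 5.4341 half-lives.
Fraction remaining = (1/2)^5.4341 ≈ 0.023129, i.e. 2.3129%.

2.3%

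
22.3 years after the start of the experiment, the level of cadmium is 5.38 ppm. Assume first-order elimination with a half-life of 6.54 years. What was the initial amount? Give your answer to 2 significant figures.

Number of half-lives elapsed: n = 22.3/6.54 ≈ 3.4098.
A₀ = A × 2^n = 5.38 × 2^3.4098 = 5.38 × 10.628 ≈ 57.178 ppm.

57 ppm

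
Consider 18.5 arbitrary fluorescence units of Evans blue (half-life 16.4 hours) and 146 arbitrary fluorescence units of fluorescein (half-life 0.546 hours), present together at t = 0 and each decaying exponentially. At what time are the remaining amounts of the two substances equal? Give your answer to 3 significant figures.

Set 18.5·(1/2)^(t/16.4) = 146·(1/2)^(t/0.546).
Taking log₂: log₂(18.5/146) = t·(1/16.4 − 1/0.546).
log₂(0.12671) = -2.9804; 1/16.4 − 1/0.546 = -1.7705.
t = -2.9804 / -1.7705 ≈ 1.6833 hours.

1.68 hours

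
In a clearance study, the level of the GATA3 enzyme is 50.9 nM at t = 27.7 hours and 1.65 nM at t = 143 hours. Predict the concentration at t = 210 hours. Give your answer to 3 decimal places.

0.225 nM

Over Δt = 143 − 27.7 = 115.3 hours, the level fell by a factor of 50.9/1.65 ≈ 30.848.
n = log₂(30.848) ≈ 4.9471 half-lives, so t½ = 115.3/4.9471 ≈ 23.306 hours.
From t = 143 to t = 210: 1.65 × (1/2)^((210−143)/23.306) ≈ 0.22496 nM.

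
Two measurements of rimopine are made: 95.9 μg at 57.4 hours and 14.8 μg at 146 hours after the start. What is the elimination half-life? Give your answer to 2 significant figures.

Over Δt = 146 − 57.4 = 88.6 hours, the level fell by a factor of 95.9/14.8 ≈ 6.4797.
n = log₂(6.4797) ≈ 2.6959 half-lives, so t½ = 88.6/2.6959 ≈ 32.864 hours.

33 hours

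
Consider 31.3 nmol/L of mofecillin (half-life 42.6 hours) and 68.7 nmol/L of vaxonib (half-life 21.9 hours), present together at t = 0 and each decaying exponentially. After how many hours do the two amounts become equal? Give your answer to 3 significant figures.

51.1 hours

Set 31.3·(1/2)^(t/42.6) = 68.7·(1/2)^(t/21.9).
Taking log₂: log₂(31.3/68.7) = t·(1/42.6 − 1/21.9).
log₂(0.4556) = -1.1341; 1/42.6 − 1/21.9 = -0.022188.
t = -1.1341 / -0.022188 ≈ 51.116 hours.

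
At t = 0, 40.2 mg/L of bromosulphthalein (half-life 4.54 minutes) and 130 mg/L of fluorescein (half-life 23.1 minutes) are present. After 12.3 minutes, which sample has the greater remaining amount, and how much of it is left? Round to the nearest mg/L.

fluorescein, 90 mg/L

bromosulphthalein: 40.2 × (1/2)^2.7093 ≈ 6.147 mg/L.
fluorescein: 130 × (1/2)^0.53247 ≈ 89.878 mg/L.
Fluorescein has more remaining, at ≈ 89.878 mg/L.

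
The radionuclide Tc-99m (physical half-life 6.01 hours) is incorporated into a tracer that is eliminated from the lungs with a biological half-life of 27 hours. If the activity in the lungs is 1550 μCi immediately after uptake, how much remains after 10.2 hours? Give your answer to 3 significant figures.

1/t_eff = 1/t_phys + 1/t_biol = 1/6.01 + 1/27 = 0.20343 per hour.
t_eff = 6.01 × 27 / (6.01 + 27) ≈ 4.9158 hours.
Remaining = 1550 × (1/2)^(10.2/4.9158) = 1550 × (1/2)^2.0749 ≈ 367.88 μCi.

368 μCi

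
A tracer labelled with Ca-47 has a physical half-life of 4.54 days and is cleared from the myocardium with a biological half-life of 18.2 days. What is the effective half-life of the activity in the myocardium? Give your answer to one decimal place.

3.6 days

1/t_eff = 1/t_phys + 1/t_biol = 1/4.54 + 1/18.2 = 0.27521 per day.
t_eff = 4.54 × 18.2 / (4.54 + 18.2) ≈ 3.6336 days.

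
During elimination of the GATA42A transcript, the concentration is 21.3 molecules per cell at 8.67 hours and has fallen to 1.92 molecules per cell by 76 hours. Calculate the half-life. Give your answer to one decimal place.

19.4 hours

Over Δt = 76 − 8.67 = 67.33 hours, the level fell by a factor of 21.3/1.92 ≈ 11.094.
n = log₂(11.094) ≈ 3.4717 half-lives, so t½ = 67.33/3.4717 ≈ 19.394 hours.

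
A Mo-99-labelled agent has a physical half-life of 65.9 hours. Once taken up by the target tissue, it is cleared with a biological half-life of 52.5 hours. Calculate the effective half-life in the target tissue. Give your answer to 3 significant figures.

1/t_eff = 1/t_phys + 1/t_biol = 1/65.9 + 1/52.5 = 0.034222 per hour.
t_eff = 65.9 × 52.5 / (65.9 + 52.5) ≈ 29.221 hours.

29.2 hours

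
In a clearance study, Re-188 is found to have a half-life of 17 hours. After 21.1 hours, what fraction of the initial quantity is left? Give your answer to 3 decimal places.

n = 21.1/17 ≈ 1.2412 half-lives.
Fraction remaining = (1/2)^1.2412 ≈ 0.42303.

0.423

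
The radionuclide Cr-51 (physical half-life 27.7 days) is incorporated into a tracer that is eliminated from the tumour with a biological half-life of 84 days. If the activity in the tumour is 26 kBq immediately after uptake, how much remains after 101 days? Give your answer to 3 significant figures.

1/t_eff = 1/t_phys + 1/t_biol = 1/27.7 + 1/84 = 0.048006 per day.
t_eff = 27.7 × 84 / (27.7 + 84) ≈ 20.831 days.
Remaining = 26 × (1/2)^(101/20.831) = 26 × (1/2)^4.8486 ≈ 0.90241 kBq.

0.902 kBq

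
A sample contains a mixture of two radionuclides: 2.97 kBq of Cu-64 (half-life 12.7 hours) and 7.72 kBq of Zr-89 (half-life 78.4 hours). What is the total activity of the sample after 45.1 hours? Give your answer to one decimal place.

5.4 kBq

Cu-64: 2.97 × (1/2)^(45.1/12.7) = 2.97 × (1/2)^3.5512 ≈ 0.25336 kBq.
Zr-89: 7.72 × (1/2)^(45.1/78.4) = 7.72 × (1/2)^0.57526 ≈ 5.1814 kBq.
Total = 0.25336 + 5.1814 ≈ 5.4348 kBq.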